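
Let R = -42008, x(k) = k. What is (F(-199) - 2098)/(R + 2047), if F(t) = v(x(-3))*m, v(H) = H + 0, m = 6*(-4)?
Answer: 2026/39961 ≈ 0.050699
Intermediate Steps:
m = -24
v(H) = H
F(t) = 72 (F(t) = -3*(-24) = 72)
(F(-199) - 2098)/(R + 2047) = (72 - 2098)/(-42008 + 2047) = -2026/(-39961) = -2026*(-1/39961) = 2026/39961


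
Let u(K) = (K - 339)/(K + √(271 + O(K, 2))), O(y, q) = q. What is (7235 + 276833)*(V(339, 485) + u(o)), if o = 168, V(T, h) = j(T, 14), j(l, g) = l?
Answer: 127785433188/1331 + 16191876*√273/9317 ≈ 9.6036e+7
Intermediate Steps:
V(T, h) = T
u(K) = (-339 + K)/(K + √273) (u(K) = (K - 339)/(K + √(271 + 2)) = (-339 + K)/(K + √273))
(7235 + 276833)*(V(339, 485) + u(o)) = (7235 + 276833)*(339 + (-339 + 168)/(168 + √273)) = 284068*(339 - 171/(168 + √273)) = 96299052 - 48575628/(168 + √273)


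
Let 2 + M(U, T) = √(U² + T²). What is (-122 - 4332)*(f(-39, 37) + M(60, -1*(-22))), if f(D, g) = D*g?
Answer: 6436030 - 8908*√1021 ≈ 6.1514e+6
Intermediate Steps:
M(U, T) = -2 + √(T² + U²) (M(U, T) = -2 + √(U² + T²) = -2 + √(T² + U²))
(-122 - 4332)*(f(-39, 37) + M(60, -1*(-22))) = (-122 - 4332)*(-39*37 + (-2 + √((-1*(-22))² + 60²))) = -4454*(-1443 + (-2 + √(22² + 3600))) = -4454*(-1443 + (-2 + √(484 + 3600))) = -4454*(-1443 + (-2 + √4084)) = -4454*(-1443 + (-2 + 2*√1021)) = -4454*(-1445 + 2*√1021) = 6436030 - 8908*√1021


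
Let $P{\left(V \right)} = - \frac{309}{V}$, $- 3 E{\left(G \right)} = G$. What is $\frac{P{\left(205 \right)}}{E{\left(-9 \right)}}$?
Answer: $- \frac{103}{205} \approx -0.50244$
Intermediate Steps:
$E{\left(G \right)} = - \frac{G}{3}$
$\frac{P{\left(205 \right)}}{E{\left(-9 \right)}} = \frac{\left(-309\right) \frac{1}{205}}{\left(- \frac{1}{3}\right) \left(-9\right)} = \frac{\left(-309\right) \frac{1}{205}}{3} = \left(- \frac{309}{205}\right) \frac{1}{3} = - \frac{103}{205}$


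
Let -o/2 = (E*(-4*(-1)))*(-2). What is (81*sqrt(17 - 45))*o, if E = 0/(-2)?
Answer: 0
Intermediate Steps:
E = 0 (E = 0*(-1/2) = 0)
o = 0 (o = -2*0*(-4*(-1))*(-2) = -2*0*4*(-2) = -0*(-2) = -2*0 = 0)
(81*sqrt(17 - 45))*o = (81*sqrt(17 - 45))*0 = (81*sqrt(-28))*0 = (81*(2*I*sqrt(7)))*0 = (162*I*sqrt(7))*0 = 0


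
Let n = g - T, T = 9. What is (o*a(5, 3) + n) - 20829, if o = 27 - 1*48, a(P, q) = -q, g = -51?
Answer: -20826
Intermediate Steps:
n = -60 (n = -51 - 1*9 = -51 - 9 = -60)
o = -21 (o = 27 - 48 = -21)
(o*a(5, 3) + n) - 20829 = (-(-21)*3 - 60) - 20829 = (-21*(-3) - 60) - 20829 = (63 - 60) - 20829 = 3 - 20829 = -20826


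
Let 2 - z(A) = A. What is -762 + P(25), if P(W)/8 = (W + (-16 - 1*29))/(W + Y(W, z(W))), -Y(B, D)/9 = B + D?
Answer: -5494/7 ≈ -784.86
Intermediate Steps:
z(A) = 2 - A
Y(B, D) = -9*B - 9*D (Y(B, D) = -9*(B + D) = -9*B - 9*D)
P(W) = 8*(-45 + W)/(-18 + W) (P(W) = 8*((W + (-16 - 1*29))/(W + (-9*W - 9*(2 - W)))) = 8*((W + (-16 - 29))/(W + (-9*W + (-18 + 9*W)))) = 8*((W - 45)/(W - 18)) = 8*((-45 + W)/(-18 + W)) = 8*(-45 + W)/(-18 + W))
-762 + P(25) = -762 + 8*(45 - 1*25)/(18 - 1*25) = -762 + 8*(45 - 25)/(18 - 25) = -762 + 8*20/(-7) = -762 + 8*(-1/7)*20 = -762 - 160/7 = -5494/7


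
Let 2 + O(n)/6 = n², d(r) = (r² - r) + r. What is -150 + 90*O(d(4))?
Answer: 137010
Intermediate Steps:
d(r) = r²
O(n) = -12 + 6*n²
-150 + 90*O(d(4)) = -150 + 90*(-12 + 6*(4²)²) = -150 + 90*(-12 + 6*16²) = -150 + 90*(-12 + 6*256) = -150 + 90*(-12 + 1536) = -150 + 90*1524 = -150 + 137160 = 137010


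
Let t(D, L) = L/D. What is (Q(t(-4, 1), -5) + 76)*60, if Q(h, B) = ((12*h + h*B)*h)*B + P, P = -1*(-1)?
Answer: 17955/4 ≈ 4488.8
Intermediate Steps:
P = 1
Q(h, B) = 1 + B*h*(12*h + B*h) (Q(h, B) = ((12*h + h*B)*h)*B + 1 = ((12*h + B*h)*h)*B + 1 = (h*(12*h + B*h))*B + 1 = B*h*(12*h + B*h) + 1 = 1 + B*h*(12*h + B*h))
(Q(t(-4, 1), -5) + 76)*60 = ((1 + (-5)²*(1/(-4))² + 12*(-5)*(1/(-4))²) + 76)*60 = ((1 + 25*(1*(-¼))² + 12*(-5)*(1*(-¼))²) + 76)*60 = ((1 + 25*(-¼)² + 12*(-5)*(-¼)²) + 76)*60 = ((1 + 25*(1/16) + 12*(-5)*(1/16)) + 76)*60 = ((1 + 25/16 - 15/4) + 76)*60 = (-19/16 + 76)*60 = (1197/16)*60 = 17955/4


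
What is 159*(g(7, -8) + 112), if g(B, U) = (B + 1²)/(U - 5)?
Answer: 230232/13 ≈ 17710.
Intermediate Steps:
g(B, U) = (1 + B)/(-5 + U) (g(B, U) = (B + 1)/(-5 + U) = (1 + B)/(-5 + U))
159*(g(7, -8) + 112) = 159*((1 + 7)/(-5 - 8) + 112) = 159*(8/(-13) + 112) = 159*(-1/13*8 + 112) = 159*(-8/13 + 112) = 159*(1448/13) = 230232/13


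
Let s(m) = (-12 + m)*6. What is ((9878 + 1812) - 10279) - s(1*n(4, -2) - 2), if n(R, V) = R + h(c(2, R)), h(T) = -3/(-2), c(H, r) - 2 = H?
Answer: 1462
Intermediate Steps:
c(H, r) = 2 + H
h(T) = 3/2 (h(T) = -3*(-½) = 3/2)
n(R, V) = 3/2 + R (n(R, V) = R + 3/2 = 3/2 + R)
s(m) = -72 + 6*m
((9878 + 1812) - 10279) - s(1*n(4, -2) - 2) = ((9878 + 1812) - 10279) - (-72 + 6*(1*(3/2 + 4) - 2)) = (11690 - 10279) - (-72 + 6*(1*(11/2) - 2)) = 1411 - (-72 + 6*(11/2 - 2)) = 1411 - (-72 + 6*(7/2)) = 1411 - (-72 + 21) = 1411 - 1*(-51) = 1411 + 51 = 1462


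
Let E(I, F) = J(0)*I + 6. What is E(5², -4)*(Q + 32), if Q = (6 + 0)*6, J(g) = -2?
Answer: -2992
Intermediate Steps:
E(I, F) = 6 - 2*I (E(I, F) = -2*I + 6 = 6 - 2*I)
Q = 36 (Q = 6*6 = 36)
E(5², -4)*(Q + 32) = (6 - 2*5²)*(36 + 32) = (6 - 2*25)*68 = (6 - 50)*68 = -44*68 = -2992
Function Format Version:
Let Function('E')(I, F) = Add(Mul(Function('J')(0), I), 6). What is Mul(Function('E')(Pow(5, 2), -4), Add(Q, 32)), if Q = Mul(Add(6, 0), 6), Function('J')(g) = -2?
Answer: -2992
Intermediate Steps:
Function('E')(I, F) = Add(6, Mul(-2, I)) (Function('E')(I, F) = Add(Mul(-2, I), 6) = Add(6, Mul(-2, I)))
Q = 36 (Q = Mul(6, 6) = 36)
Mul(Function('E')(Pow(5, 2), -4), Add(Q, 32)) = Mul(Add(6, Mul(-2, Pow(5, 2))), Add(36, 32)) = Mul(Add(6, Mul(-2, 25)), 68) = Mul(Add(6, -50), 68) = Mul(-44, 68) = -2992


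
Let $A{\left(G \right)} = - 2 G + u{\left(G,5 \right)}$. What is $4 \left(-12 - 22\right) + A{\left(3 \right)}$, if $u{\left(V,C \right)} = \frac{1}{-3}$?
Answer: $- \frac{427}{3} \approx -142.33$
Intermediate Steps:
$u{\left(V,C \right)} = - \frac{1}{3}$
$A{\left(G \right)} = - \frac{1}{3} - 2 G$ ($A{\left(G \right)} = - 2 G - \frac{1}{3} = - \frac{1}{3} - 2 G$)
$4 \left(-12 - 22\right) + A{\left(3 \right)} = 4 \left(-12 - 22\right) - \frac{19}{3} = 4 \left(-34\right) - \frac{19}{3} = -136 - \frac{19}{3} = - \frac{427}{3}$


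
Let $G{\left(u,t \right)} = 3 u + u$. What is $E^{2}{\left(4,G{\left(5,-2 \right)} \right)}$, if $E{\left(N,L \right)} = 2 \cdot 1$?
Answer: $4$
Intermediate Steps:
$G{\left(u,t \right)} = 4 u$
$E{\left(N,L \right)} = 2$
$E^{2}{\left(4,G{\left(5,-2 \right)} \right)} = 2^{2} = 4$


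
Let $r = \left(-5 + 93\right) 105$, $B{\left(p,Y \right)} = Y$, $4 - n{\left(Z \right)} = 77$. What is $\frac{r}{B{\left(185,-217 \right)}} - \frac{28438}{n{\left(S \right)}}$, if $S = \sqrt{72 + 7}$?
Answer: $\frac{785218}{2263} \approx 346.98$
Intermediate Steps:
$S = \sqrt{79} \approx 8.8882$
$n{\left(Z \right)} = -73$ ($n{\left(Z \right)} = 4 - 77 = -73$)
$r = 9240$ ($r = 88 \cdot 105 = 9240$)
$\frac{r}{B{\left(185,-217 \right)}} - \frac{28438}{n{\left(S \right)}} = \frac{9240}{-217} - \frac{28438}{-73} = 9240 \left(- \frac{1}{217}\right) - - \frac{28438}{73} = - \frac{1320}{31} + \frac{28438}{73} = \frac{785218}{2263}$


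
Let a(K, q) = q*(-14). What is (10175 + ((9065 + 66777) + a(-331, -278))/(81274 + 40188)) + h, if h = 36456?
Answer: 2831987128/60731 ≈ 46632.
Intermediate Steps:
a(K, q) = -14*q
(10175 + ((9065 + 66777) + a(-331, -278))/(81274 + 40188)) + h = (10175 + ((9065 + 66777) - 14*(-278))/(81274 + 40188)) + 36456 = (10175 + (75842 + 3892)/121462) + 36456 = (10175 + 79734*(1/121462)) + 36456 = (10175 + 39867/60731) + 36456 = 617977792/60731 + 36456 = 2831987128/60731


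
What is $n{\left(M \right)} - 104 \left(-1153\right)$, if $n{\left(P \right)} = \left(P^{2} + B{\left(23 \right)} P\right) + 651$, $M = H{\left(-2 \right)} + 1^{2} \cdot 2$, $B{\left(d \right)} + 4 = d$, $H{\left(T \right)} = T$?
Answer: $120563$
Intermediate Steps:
$B{\left(d \right)} = -4 + d$
$M = 0$ ($M = -2 + 1^{2} \cdot 2 = -2 + 1 \cdot 2 = -2 + 2 = 0$)
$n{\left(P \right)} = 651 + P^{2} + 19 P$ ($n{\left(P \right)} = \left(P^{2} + \left(-4 + 23\right) P\right) + 651 = \left(P^{2} + 19 P\right) + 651 = 651 + P^{2} + 19 P$)
$n{\left(M \right)} - 104 \left(-1153\right) = \left(651 + 0^{2} + 19 \cdot 0\right) - 104 \left(-1153\right) = \left(651 + 0 + 0\right) - -119912 = 651 + 119912 = 120563$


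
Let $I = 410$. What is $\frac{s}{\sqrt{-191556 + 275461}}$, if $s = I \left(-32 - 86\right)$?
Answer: $- \frac{9676 \sqrt{83905}}{16781} \approx -167.02$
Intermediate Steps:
$s = -48380$ ($s = 410 \left(-32 - 86\right) = 410 \left(-118\right) = -48380$)
$\frac{s}{\sqrt{-191556 + 275461}} = - \frac{48380}{\sqrt{-191556 + 275461}} = - \frac{48380}{\sqrt{83905}} = - 48380 \frac{\sqrt{83905}}{83905} = - \frac{9676 \sqrt{83905}}{16781}$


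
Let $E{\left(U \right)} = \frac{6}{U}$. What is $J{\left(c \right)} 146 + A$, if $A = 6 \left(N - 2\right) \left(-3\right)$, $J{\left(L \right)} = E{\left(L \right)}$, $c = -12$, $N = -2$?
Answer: $-1$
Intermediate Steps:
$J{\left(L \right)} = \frac{6}{L}$
$A = 72$ ($A = 6 \left(-2 - 2\right) \left(-3\right) = 6 \left(-4\right) \left(-3\right) = \left(-24\right) \left(-3\right) = 72$)
$J{\left(c \right)} 146 + A = \frac{6}{-12} \cdot 146 + 72 = 6 \left(- \frac{1}{12}\right) 146 + 72 = \left(- \frac{1}{2}\right) 146 + 72 = -73 + 72 = -1$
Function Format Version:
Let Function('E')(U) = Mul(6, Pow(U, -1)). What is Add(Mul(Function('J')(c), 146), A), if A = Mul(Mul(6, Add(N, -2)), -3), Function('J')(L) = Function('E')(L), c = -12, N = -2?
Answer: -1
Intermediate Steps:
Function('J')(L) = Mul(6, Pow(L, -1))
A = 72 (A = Mul(Mul(6, Add(-2, -2)), -3) = Mul(Mul(6, -4), -3) = Mul(-24, -3) = 72)
Add(Mul(Function('J')(c), 146), A) = Add(Mul(Mul(6, Pow(-12, -1)), 146), 72) = Add(Mul(Mul(6, Rational(-1, 12)), 146), 72) = Add(Mul(Rational(-1, 2), 146), 72) = Add(-73, 72) = -1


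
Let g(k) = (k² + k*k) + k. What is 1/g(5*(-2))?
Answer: 1/190 ≈ 0.0052632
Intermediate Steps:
g(k) = k + 2*k² (g(k) = (k² + k²) + k = 2*k² + k = k + 2*k²)
1/g(5*(-2)) = 1/((5*(-2))*(1 + 2*(5*(-2)))) = 1/(-10*(1 + 2*(-10))) = 1/(-10*(1 - 20)) = 1/(-10*(-19)) = 1/190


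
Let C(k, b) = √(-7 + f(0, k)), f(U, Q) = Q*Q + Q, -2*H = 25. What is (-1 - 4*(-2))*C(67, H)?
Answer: 7*√4549 ≈ 472.12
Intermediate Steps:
H = -25/2 (H = -½*25 = -25/2 ≈ -12.500)
f(U, Q) = Q + Q² (f(U, Q) = Q² + Q = Q + Q²)
C(k, b) = √(-7 + k*(1 + k))
(-1 - 4*(-2))*C(67, H) = (-1 - 4*(-2))*√(-7 + 67*(1 + 67)) = (-1 + 8)*√(-7 + 67*68) = 7*√(-7 + 4556) = 7*√4549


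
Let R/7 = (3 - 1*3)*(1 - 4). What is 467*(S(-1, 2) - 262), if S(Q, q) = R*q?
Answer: -122354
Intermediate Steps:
R = 0 (R = 7*((3 - 1*3)*(1 - 4)) = 7*((3 - 3)*(-3)) = 7*(0*(-3)) = 7*0 = 0)
S(Q, q) = 0 (S(Q, q) = 0*q = 0)
467*(S(-1, 2) - 262) = 467*(0 - 262) = 467*(-262) = -122354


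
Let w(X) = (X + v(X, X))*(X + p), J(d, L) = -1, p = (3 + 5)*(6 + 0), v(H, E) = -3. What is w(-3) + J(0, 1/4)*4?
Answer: -274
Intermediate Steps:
p = 48 (p = 8*6 = 48)
w(X) = (-3 + X)*(48 + X) (w(X) = (X - 3)*(X + 48) = (-3 + X)*(48 + X))
w(-3) + J(0, 1/4)*4 = (-144 + (-3)² + 45*(-3)) - 1*4 = (-144 + 9 - 135) - 4 = -270 - 4 = -274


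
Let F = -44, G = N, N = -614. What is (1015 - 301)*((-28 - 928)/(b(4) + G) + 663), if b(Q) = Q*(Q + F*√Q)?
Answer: 225197742/475 ≈ 4.7410e+5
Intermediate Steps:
G = -614
b(Q) = Q*(Q - 44*√Q)
(1015 - 301)*((-28 - 928)/(b(4) + G) + 663) = (1015 - 301)*((-28 - 928)/((4² - 44*4^(3/2)) - 614) + 663) = 714*(-956/((16 - 44*8) - 614) + 663) = 714*(-956/((16 - 352) - 614) + 663) = 714*(-956/(-336 - 614) + 663) = 714*(-956/(-950) + 663) = 714*(-956*(-1/950) + 663) = 714*(478/475 + 663) = 714*(315403/475) = 225197742/475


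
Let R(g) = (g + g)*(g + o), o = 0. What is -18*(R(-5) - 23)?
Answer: -486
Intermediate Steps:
R(g) = 2*g² (R(g) = (g + g)*(g + 0) = (2*g)*g = 2*g²)
-18*(R(-5) - 23) = -18*(2*(-5)² - 23) = -18*(2*25 - 23) = -18*(50 - 23) = -18*27 = -486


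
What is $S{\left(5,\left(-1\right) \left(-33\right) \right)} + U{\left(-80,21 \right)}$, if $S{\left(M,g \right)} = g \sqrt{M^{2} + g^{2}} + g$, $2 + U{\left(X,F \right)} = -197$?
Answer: $-166 + 33 \sqrt{1114} \approx 935.43$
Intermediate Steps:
$U{\left(X,F \right)} = -199$ ($U{\left(X,F \right)} = -2 - 197 = -199$)
$S{\left(M,g \right)} = g + g \sqrt{M^{2} + g^{2}}$
$S{\left(5,\left(-1\right) \left(-33\right) \right)} + U{\left(-80,21 \right)} = \left(-1\right) \left(-33\right) \left(1 + \sqrt{5^{2} + \left(\left(-1\right) \left(-33\right)\right)^{2}}\right) - 199 = 33 \left(1 + \sqrt{25 + 33^{2}}\right) - 199 = 33 \left(1 + \sqrt{25 + 1089}\right) - 199 = 33 \left(1 + \sqrt{1114}\right) - 199 = \left(33 + 33 \sqrt{1114}\right) - 199 = -166 + 33 \sqrt{1114}$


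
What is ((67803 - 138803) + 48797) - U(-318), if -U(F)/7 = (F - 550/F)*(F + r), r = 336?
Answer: -3288813/53 ≈ -62053.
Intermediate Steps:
U(F) = -7*(336 + F)*(F - 550/F) (U(F) = -7*(F - 550/F)*(F + 336) = -7*(F - 550/F)*(336 + F) = -7*(336 + F)*(F - 550/F))
((67803 - 138803) + 48797) - U(-318) = ((67803 - 138803) + 48797) - (3850 - 2352*(-318) - 7*(-318)**2 + 1293600/(-318)) = (-71000 + 48797) - (3850 + 747936 - 7*101124 + 1293600*(-1/318)) = -22203 - (3850 + 747936 - 707868 - 215600/53) = -22203 - 1*2112054/53 = -22203 - 2112054/53 = -3288813/53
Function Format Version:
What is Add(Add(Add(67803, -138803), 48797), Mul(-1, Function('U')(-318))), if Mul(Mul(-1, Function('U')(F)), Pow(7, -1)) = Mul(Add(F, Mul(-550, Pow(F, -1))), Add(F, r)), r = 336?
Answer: Rational(-3288813, 53) ≈ -62053.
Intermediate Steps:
Function('U')(F) = Mul(-7, Add(336, F), Add(F, Mul(-550, Pow(F, -1)))) (Function('U')(F) = Mul(-7, Mul(Add(F, Mul(-550, Pow(F, -1))), Add(F, 336))) = Mul(-7, Mul(Add(F, Mul(-550, Pow(F, -1))), Add(336, F))) = Mul(-7, Mul(Add(336, F), Add(F, Mul(-550, Pow(F, -1))))) = Mul(-7, Add(336, F), Add(F, Mul(-550, Pow(F, -1)))))
Add(Add(Add(67803, -138803), 48797), Mul(-1, Function('U')(-318))) = Add(Add(Add(67803, -138803), 48797), Mul(-1, Add(3850, Mul(-2352, -318), Mul(-7, Pow(-318, 2)), Mul(1293600, Pow(-318, -1))))) = Add(Add(-71000, 48797), Mul(-1, Add(3850, 747936, Mul(-7, 101124), Mul(1293600, Rational(-1, 318))))) = Add(-22203, Mul(-1, Add(3850, 747936, -707868, Rational(-215600, 53)))) = Add(-22203, Mul(-1, Rational(2112054, 53))) = Add(-22203, Rational(-2112054, 53)) = Rational(-3288813, 53)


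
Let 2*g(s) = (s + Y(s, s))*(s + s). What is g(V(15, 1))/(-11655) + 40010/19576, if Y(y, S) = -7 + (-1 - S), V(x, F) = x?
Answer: 15622189/7605276 ≈ 2.0541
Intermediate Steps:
Y(y, S) = -8 - S
g(s) = -8*s (g(s) = ((s + (-8 - s))*(s + s))/2 = (-16*s)/2 = -8*s)
g(V(15, 1))/(-11655) + 40010/19576 = -8*15/(-11655) + 40010/19576 = -120*(-1/11655) + 40010*(1/19576) = 8/777 + 20005/9788 = 15622189/7605276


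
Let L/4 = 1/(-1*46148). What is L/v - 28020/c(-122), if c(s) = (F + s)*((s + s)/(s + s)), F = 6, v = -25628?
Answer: 2071170003209/8574436844 ≈ 241.55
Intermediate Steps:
c(s) = 6 + s (c(s) = (6 + s)*((s + s)/(s + s)) = (6 + s)*((2*s)/((2*s))) = (6 + s)*((2*s)*(1/(2*s))) = (6 + s)*1 = 6 + s)
L = -1/11537 (L = 4/((-1*46148)) = 4/(-46148) = 4*(-1/46148) = -1/11537 ≈ -8.6678e-5)
L/v - 28020/c(-122) = -1/11537/(-25628) - 28020/(6 - 122) = -1/11537*(-1/25628) - 28020/(-116) = 1/295670236 - 28020*(-1/116) = 1/295670236 + 7005/29 = 2071170003209/8574436844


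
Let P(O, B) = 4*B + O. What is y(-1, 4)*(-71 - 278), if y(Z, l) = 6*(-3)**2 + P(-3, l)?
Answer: -23383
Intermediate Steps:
P(O, B) = O + 4*B
y(Z, l) = 51 + 4*l (y(Z, l) = 6*(-3)**2 + (-3 + 4*l) = 6*9 + (-3 + 4*l) = 54 + (-3 + 4*l) = 51 + 4*l)
y(-1, 4)*(-71 - 278) = (51 + 4*4)*(-71 - 278) = (51 + 16)*(-349) = 67*(-349) = -23383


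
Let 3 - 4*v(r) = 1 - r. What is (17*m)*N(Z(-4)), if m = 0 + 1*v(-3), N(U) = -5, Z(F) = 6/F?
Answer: 85/4 ≈ 21.250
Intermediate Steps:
v(r) = ½ + r/4 (v(r) = ¾ - (1 - r)/4 = ¾ + (-¼ + r/4) = ½ + r/4)
m = -¼ (m = 0 + 1*(½ + (¼)*(-3)) = 0 + 1*(½ - ¾) = 0 + 1*(-¼) = 0 - ¼ = -¼ ≈ -0.25000)
(17*m)*N(Z(-4)) = (17*(-¼))*(-5) = -17/4*(-5) = 85/4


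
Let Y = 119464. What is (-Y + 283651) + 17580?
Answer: 181767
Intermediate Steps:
(-Y + 283651) + 17580 = (-1*119464 + 283651) + 17580 = (-119464 + 283651) + 17580 = 164187 + 17580 = 181767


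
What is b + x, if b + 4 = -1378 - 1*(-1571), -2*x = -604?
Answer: 491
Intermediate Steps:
x = 302 (x = -½*(-604) = 302)
b = 189 (b = -4 + (-1378 - 1*(-1571)) = -4 + (-1378 + 1571) = -4 + 193 = 189)
b + x = 189 + 302 = 491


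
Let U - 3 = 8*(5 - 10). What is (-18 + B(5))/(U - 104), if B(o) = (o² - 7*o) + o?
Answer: 23/141 ≈ 0.16312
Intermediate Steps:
U = -37 (U = 3 + 8*(5 - 10) = 3 + 8*(-5) = 3 - 40 = -37)
B(o) = o² - 6*o
(-18 + B(5))/(U - 104) = (-18 + 5*(-6 + 5))/(-37 - 104) = (-18 + 5*(-1))/(-141) = (-18 - 5)*(-1/141) = -23*(-1/141) = 23/141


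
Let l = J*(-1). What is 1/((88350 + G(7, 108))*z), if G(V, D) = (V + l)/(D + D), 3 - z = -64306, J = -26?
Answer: 72/409083118199 ≈ 1.7600e-10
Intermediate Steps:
z = 64309 (z = 3 - 1*(-64306) = 3 + 64306 = 64309)
l = 26 (l = -26*(-1) = 26)
G(V, D) = (26 + V)/(2*D) (G(V, D) = (V + 26)/(D + D) = (26 + V)/((2*D)) = (26 + V)*(1/(2*D)) = (26 + V)/(2*D))
1/((88350 + G(7, 108))*z) = 1/((88350 + (½)*(26 + 7)/108)*64309) = (1/64309)/(88350 + (½)*(1/108)*33) = (1/64309)/(88350 + 11/72) = (1/64309)/(6361211/72) = (72/6361211)*(1/64309) = 72/409083118199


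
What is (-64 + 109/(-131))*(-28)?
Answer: 237804/131 ≈ 1815.3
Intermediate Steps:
(-64 + 109/(-131))*(-28) = (-64 + 109*(-1/131))*(-28) = (-64 - 109/131)*(-28) = -8493/131*(-28) = 237804/131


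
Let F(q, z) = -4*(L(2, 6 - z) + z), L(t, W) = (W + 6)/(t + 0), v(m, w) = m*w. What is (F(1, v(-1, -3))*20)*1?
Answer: -600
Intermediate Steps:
L(t, W) = (6 + W)/t
F(q, z) = -24 - 2*z (F(q, z) = -4*((6 + (6 - z))/2 + z) = -4*((12 - z)/2 + z) = -4*((6 - z/2) + z) = -4*(6 + z/2) = -24 - 2*z)
(F(1, v(-1, -3))*20)*1 = ((-24 - (-2)*(-3))*20)*1 = ((-24 - 2*3)*20)*1 = ((-24 - 6)*20)*1 = -30*20*1 = -600*1 = -600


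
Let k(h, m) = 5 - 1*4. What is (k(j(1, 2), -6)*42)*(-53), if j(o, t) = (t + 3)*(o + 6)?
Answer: -2226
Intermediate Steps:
j(o, t) = (3 + t)*(6 + o)
k(h, m) = 1 (k(h, m) = 5 - 4 = 1)
(k(j(1, 2), -6)*42)*(-53) = (1*42)*(-53) = 42*(-53) = -2226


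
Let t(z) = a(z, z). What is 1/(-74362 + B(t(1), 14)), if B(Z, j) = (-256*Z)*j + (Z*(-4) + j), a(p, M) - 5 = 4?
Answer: -1/106640 ≈ -9.3773e-6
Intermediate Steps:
a(p, M) = 9 (a(p, M) = 5 + 4 = 9)
t(z) = 9
B(Z, j) = j - 4*Z - 256*Z*j (B(Z, j) = -256*Z*j + (-4*Z + j) = -256*Z*j + (j - 4*Z) = j - 4*Z - 256*Z*j)
1/(-74362 + B(t(1), 14)) = 1/(-74362 + (14 - 4*9 - 256*9*14)) = 1/(-74362 + (14 - 36 - 32256)) = 1/(-74362 - 32278) = 1/(-106640) = -1/106640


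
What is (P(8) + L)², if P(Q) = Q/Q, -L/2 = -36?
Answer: 5329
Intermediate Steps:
L = 72 (L = -2*(-36) = 72)
P(Q) = 1
(P(8) + L)² = (1 + 72)² = 73² = 5329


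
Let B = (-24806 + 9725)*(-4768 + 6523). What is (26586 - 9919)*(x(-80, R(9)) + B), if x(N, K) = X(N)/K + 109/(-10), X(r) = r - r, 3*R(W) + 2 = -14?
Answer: -4411282540553/10 ≈ -4.4113e+11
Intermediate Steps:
R(W) = -16/3 (R(W) = -⅔ + (⅓)*(-14) = -⅔ - 14/3 = -16/3)
X(r) = 0
B = -26467155 (B = -15081*1755 = -26467155)
x(N, K) = -109/10 (x(N, K) = 0/K + 109/(-10) = 0 + 109*(-⅒) = 0 - 109/10 = -109/10)
(26586 - 9919)*(x(-80, R(9)) + B) = (26586 - 9919)*(-109/10 - 26467155) = 16667*(-264671659/10) = -4411282540553/10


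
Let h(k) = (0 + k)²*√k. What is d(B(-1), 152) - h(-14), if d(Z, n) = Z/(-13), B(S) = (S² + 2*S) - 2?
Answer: 3/13 - 196*I*√14 ≈ 0.23077 - 733.37*I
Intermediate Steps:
B(S) = -2 + S² + 2*S
d(Z, n) = -Z/13 (d(Z, n) = Z*(-1/13) = -Z/13)
h(k) = k^(5/2) (h(k) = k²*√k = k^(5/2))
d(B(-1), 152) - h(-14) = -(-2 + (-1)² + 2*(-1))/13 - (-14)^(5/2) = -(-2 + 1 - 2)/13 - 196*I*√14 = -1/13*(-3) - 196*I*√14 = 3/13 - 196*I*√14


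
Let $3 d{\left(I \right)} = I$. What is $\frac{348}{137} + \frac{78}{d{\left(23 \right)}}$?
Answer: $\frac{40062}{3151} \approx 12.714$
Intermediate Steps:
$d{\left(I \right)} = \frac{I}{3}$
$\frac{348}{137} + \frac{78}{d{\left(23 \right)}} = \frac{348}{137} + \frac{78}{\frac{1}{3} \cdot 23} = 348 \cdot \frac{1}{137} + \frac{78}{\frac{23}{3}} = \frac{348}{137} + 78 \cdot \frac{3}{23} = \frac{348}{137} + \frac{234}{23} = \frac{40062}{3151}$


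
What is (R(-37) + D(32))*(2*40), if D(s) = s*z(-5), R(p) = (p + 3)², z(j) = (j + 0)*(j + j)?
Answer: 220480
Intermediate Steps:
z(j) = 2*j² (z(j) = j*(2*j) = 2*j²)
R(p) = (3 + p)²
D(s) = 50*s (D(s) = s*(2*(-5)²) = s*(2*25) = s*50 = 50*s)
(R(-37) + D(32))*(2*40) = ((3 - 37)² + 50*32)*(2*40) = ((-34)² + 1600)*80 = (1156 + 1600)*80 = 2756*80 = 220480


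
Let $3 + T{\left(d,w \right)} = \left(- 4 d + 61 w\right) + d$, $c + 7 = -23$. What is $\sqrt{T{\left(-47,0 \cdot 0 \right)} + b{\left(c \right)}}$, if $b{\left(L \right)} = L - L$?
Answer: $\sqrt{138} \approx 11.747$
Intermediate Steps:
$c = -30$ ($c = -7 - 23 = -30$)
$b{\left(L \right)} = 0$
$T{\left(d,w \right)} = -3 - 3 d + 61 w$ ($T{\left(d,w \right)} = -3 - \left(- 61 w + 3 d\right) = -3 - 3 d + 61 w$)
$\sqrt{T{\left(-47,0 \cdot 0 \right)} + b{\left(c \right)}} = \sqrt{\left(-3 - -141 + 61 \cdot 0 \cdot 0\right) + 0} = \sqrt{\left(-3 + 141 + 61 \cdot 0\right) + 0} = \sqrt{\left(-3 + 141 + 0\right) + 0} = \sqrt{138 + 0} = \sqrt{138}$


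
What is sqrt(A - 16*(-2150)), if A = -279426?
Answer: I*sqrt(245026) ≈ 495.0*I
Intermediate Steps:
sqrt(A - 16*(-2150)) = sqrt(-279426 - 16*(-2150)) = sqrt(-279426 + 34400) = sqrt(-245026) = I*sqrt(245026)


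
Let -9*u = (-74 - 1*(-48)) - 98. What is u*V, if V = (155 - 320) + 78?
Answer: -3596/3 ≈ -1198.7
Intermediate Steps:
u = 124/9 (u = -((-74 - 1*(-48)) - 98)/9 = -((-74 + 48) - 98)/9 = -(-26 - 98)/9 = -1/9*(-124) = 124/9 ≈ 13.778)
V = -87 (V = -165 + 78 = -87)
u*V = (124/9)*(-87) = -3596/3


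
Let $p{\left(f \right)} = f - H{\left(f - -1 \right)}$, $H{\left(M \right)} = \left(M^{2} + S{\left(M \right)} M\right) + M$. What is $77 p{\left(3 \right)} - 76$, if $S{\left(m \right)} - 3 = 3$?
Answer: $-3233$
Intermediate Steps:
$S{\left(m \right)} = 6$ ($S{\left(m \right)} = 3 + 3 = 6$)
$H{\left(M \right)} = M^{2} + 7 M$ ($H{\left(M \right)} = \left(M^{2} + 6 M\right) + M = M^{2} + 7 M$)
$p{\left(f \right)} = f - \left(1 + f\right) \left(8 + f\right)$ ($p{\left(f \right)} = f - \left(f - -1\right) \left(7 + \left(f - -1\right)\right) = f - \left(f + 1\right) \left(7 + \left(f + 1\right)\right) = f - \left(1 + f\right) \left(7 + \left(1 + f\right)\right) = f - \left(1 + f\right) \left(8 + f\right)$)
$77 p{\left(3 \right)} - 76 = 77 \left(3 - \left(1 + 3\right) \left(8 + 3\right)\right) - 76 = 77 \left(3 - 4 \cdot 11\right) - 76 = 77 \left(3 - 44\right) - 76 = 77 \left(-41\right) - 76 = -3157 - 76 = -3233$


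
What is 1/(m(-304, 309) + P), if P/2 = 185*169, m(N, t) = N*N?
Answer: 1/154946 ≈ 6.4539e-6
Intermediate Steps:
m(N, t) = N**2
P = 62530 (P = 2*(185*169) = 2*31265 = 62530)
1/(m(-304, 309) + P) = 1/((-304)**2 + 62530) = 1/(92416 + 62530) = 1/154946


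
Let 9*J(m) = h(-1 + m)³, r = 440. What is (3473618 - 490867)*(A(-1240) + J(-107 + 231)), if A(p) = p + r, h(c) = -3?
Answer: -2395149053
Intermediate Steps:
A(p) = 440 + p (A(p) = p + 440 = 440 + p)
J(m) = -3 (J(m) = (⅑)*(-3)³ = (⅑)*(-27) = -3)
(3473618 - 490867)*(A(-1240) + J(-107 + 231)) = (3473618 - 490867)*((440 - 1240) - 3) = 2982751*(-800 - 3) = 2982751*(-803) = -2395149053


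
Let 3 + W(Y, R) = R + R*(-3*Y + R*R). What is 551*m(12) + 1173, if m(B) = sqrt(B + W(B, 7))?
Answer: 1173 + 551*sqrt(107) ≈ 6872.6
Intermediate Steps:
W(Y, R) = -3 + R + R*(R**2 - 3*Y) (W(Y, R) = -3 + (R + R*(-3*Y + R*R)) = -3 + (R + R*(-3*Y + R**2)) = -3 + (R + R*(R**2 - 3*Y)) = -3 + R + R*(R**2 - 3*Y))
m(B) = sqrt(347 - 20*B) (m(B) = sqrt(B + (-3 + 7 + 7**3 - 3*7*B)) = sqrt(B + (-3 + 7 + 343 - 21*B)) = sqrt(B + (347 - 21*B)) = sqrt(347 - 20*B))
551*m(12) + 1173 = 551*sqrt(347 - 20*12) + 1173 = 551*sqrt(347 - 240) + 1173 = 551*sqrt(107) + 1173 = 1173 + 551*sqrt(107)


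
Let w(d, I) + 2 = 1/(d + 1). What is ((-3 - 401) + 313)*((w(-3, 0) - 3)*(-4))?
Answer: -2002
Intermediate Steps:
w(d, I) = -2 + 1/(1 + d) (w(d, I) = -2 + 1/(d + 1) = -2 + 1/(1 + d))
((-3 - 401) + 313)*((w(-3, 0) - 3)*(-4)) = ((-3 - 401) + 313)*(((-1 - 2*(-3))/(1 - 3) - 3)*(-4)) = (-404 + 313)*(((-1 + 6)/(-2) - 3)*(-4)) = -91*(-½*5 - 3)*(-4) = -91*(-5/2 - 3)*(-4) = -(-1001)*(-4)/2 = -91*22 = -2002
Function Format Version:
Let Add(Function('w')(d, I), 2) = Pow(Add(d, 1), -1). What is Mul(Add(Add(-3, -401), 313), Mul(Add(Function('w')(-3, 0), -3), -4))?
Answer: -2002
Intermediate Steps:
Function('w')(d, I) = Add(-2, Pow(Add(1, d), -1)) (Function('w')(d, I) = Add(-2, Pow(Add(d, 1), -1)) = Add(-2, Pow(Add(1, d), -1)))
Mul(Add(Add(-3, -401), 313), Mul(Add(Function('w')(-3, 0), -3), -4)) = Mul(Add(Add(-3, -401), 313), Mul(Add(Mul(Pow(Add(1, -3), -1), Add(-1, Mul(-2, -3))), -3), -4)) = Mul(Add(-404, 313), Mul(Add(Mul(Pow(-2, -1), Add(-1, 6)), -3), -4)) = Mul(-91, Mul(Add(Mul(Rational(-1, 2), 5), -3), -4)) = Mul(-91, Mul(Add(Rational(-5, 2), -3), -4)) = Mul(-91, Mul(Rational(-11, 2), -4)) = Mul(-91, 22) = -2002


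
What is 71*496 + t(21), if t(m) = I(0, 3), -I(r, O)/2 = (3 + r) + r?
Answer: 35210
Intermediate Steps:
I(r, O) = -6 - 4*r (I(r, O) = -2*((3 + r) + r) = -2*(3 + 2*r) = -6 - 4*r)
t(m) = -6 (t(m) = -6 - 4*0 = -6 + 0 = -6)
71*496 + t(21) = 71*496 - 6 = 35216 - 6 = 35210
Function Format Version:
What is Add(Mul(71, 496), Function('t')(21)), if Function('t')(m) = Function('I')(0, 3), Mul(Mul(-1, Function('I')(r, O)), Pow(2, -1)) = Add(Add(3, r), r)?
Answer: 35210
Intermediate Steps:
Function('I')(r, O) = Add(-6, Mul(-4, r)) (Function('I')(r, O) = Mul(-2, Add(Add(3, r), r)) = Mul(-2, Add(3, Mul(2, r))) = Add(-6, Mul(-4, r)))
Function('t')(m) = -6 (Function('t')(m) = Add(-6, Mul(-4, 0)) = Add(-6, 0) = -6)
Add(Mul(71, 496), Function('t')(21)) = Add(Mul(71, 496), -6) = Add(35216, -6) = 35210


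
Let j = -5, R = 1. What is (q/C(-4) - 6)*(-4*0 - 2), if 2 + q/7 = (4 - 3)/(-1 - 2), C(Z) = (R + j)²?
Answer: 337/24 ≈ 14.042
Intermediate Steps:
C(Z) = 16 (C(Z) = (1 - 5)² = (-4)² = 16)
q = -49/3 (q = -14 + 7*((4 - 3)/(-1 - 2)) = -14 + 7*(1/(-3)) = -14 + 7*(1*(-⅓)) = -14 + 7*(-⅓) = -14 - 7/3 = -49/3 ≈ -16.333)
(q/C(-4) - 6)*(-4*0 - 2) = (-49/3/16 - 6)*(-4*0 - 2) = (-49/3*1/16 - 6)*(0 - 2) = (-49/48 - 6)*(-2) = -337/48*(-2) = 337/24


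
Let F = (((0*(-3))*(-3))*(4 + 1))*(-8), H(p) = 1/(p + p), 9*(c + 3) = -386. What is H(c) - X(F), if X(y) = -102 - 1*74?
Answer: 145367/826 ≈ 175.99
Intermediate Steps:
c = -413/9 (c = -3 + (1/9)*(-386) = -3 - 386/9 = -413/9 ≈ -45.889)
H(p) = 1/(2*p)
F = 0 (F = ((0*(-3))*5)*(-8) = (0*5)*(-8) = 0*(-8) = 0)
X(y) = -176 (X(y) = -102 - 74 = -176)
H(c) - X(F) = 1/(2*(-413/9)) - 1*(-176) = (1/2)*(-9/413) + 176 = -9/826 + 176 = 145367/826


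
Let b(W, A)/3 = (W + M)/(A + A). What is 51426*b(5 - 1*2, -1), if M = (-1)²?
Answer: -308556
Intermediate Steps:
M = 1
b(W, A) = 3*(1 + W)/(2*A) (b(W, A) = 3*((W + 1)/(A + A)) = 3*((1 + W)/((2*A))) = 3*((1 + W)*(1/(2*A))) = 3*((1 + W)/(2*A)) = 3*(1 + W)/(2*A))
51426*b(5 - 1*2, -1) = 51426*((3/2)*(1 + (5 - 1*2))/(-1)) = 51426*((3/2)*(-1)*(1 + (5 - 2))) = 51426*((3/2)*(-1)*(1 + 3)) = 51426*((3/2)*(-1)*4) = 51426*(-6) = -308556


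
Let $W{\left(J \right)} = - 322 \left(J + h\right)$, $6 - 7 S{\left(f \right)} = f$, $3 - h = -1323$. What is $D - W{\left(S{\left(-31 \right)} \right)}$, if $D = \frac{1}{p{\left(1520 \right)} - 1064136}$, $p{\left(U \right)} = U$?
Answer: $\frac{455515851183}{1062616} \approx 4.2867 \cdot 10^{5}$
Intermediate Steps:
$h = 1326$ ($h = 3 - -1323 = 3 + 1323 = 1326$)
$S{\left(f \right)} = \frac{6}{7} - \frac{f}{7}$
$W{\left(J \right)} = -426972 - 322 J$ ($W{\left(J \right)} = - 322 \left(J + 1326\right) = - 322 \left(1326 + J\right) = -426972 - 322 J$)
$D = - \frac{1}{1062616}$ ($D = \frac{1}{1520 - 1064136} = \frac{1}{-1062616} = - \frac{1}{1062616} \approx -9.4107 \cdot 10^{-7}$)
$D - W{\left(S{\left(-31 \right)} \right)} = - \frac{1}{1062616} - \left(-426972 - 322 \left(\frac{6}{7} - - \frac{31}{7}\right)\right) = - \frac{1}{1062616} - \left(-426972 - 322 \left(\frac{6}{7} + \frac{31}{7}\right)\right) = - \frac{1}{1062616} - \left(-426972 - 1702\right) = - \frac{1}{1062616} - -428674 = - \frac{1}{1062616} + 428674 = \frac{455515851183}{1062616}$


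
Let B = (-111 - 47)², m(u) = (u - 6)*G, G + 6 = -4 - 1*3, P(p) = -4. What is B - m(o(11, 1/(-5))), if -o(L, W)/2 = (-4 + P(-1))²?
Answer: 23222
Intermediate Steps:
G = -13 (G = -6 + (-4 - 1*3) = -6 + (-4 - 3) = -6 - 7 = -13)
o(L, W) = -128 (o(L, W) = -2*(-4 - 4)² = -2*(-8)² = -2*64 = -128)
m(u) = 78 - 13*u (m(u) = (u - 6)*(-13) = (-6 + u)*(-13) = 78 - 13*u)
B = 24964 (B = (-158)² = 24964)
B - m(o(11, 1/(-5))) = 24964 - (78 - 13*(-128)) = 24964 - (78 + 1664) = 24964 - 1*1742 = 24964 - 1742 = 23222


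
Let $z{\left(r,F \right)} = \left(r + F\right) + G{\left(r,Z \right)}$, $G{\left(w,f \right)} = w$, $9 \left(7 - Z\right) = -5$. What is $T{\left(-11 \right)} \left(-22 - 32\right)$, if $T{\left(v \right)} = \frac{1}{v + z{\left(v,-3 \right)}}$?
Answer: $\frac{3}{2} \approx 1.5$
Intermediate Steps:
$Z = \frac{68}{9}$ ($Z = 7 - - \frac{5}{9} = 7 + \frac{5}{9} = \frac{68}{9} \approx 7.5556$)
$z{\left(r,F \right)} = F + 2 r$ ($z{\left(r,F \right)} = \left(r + F\right) + r = \left(F + r\right) + r = F + 2 r$)
$T{\left(v \right)} = \frac{1}{-3 + 3 v}$ ($T{\left(v \right)} = \frac{1}{v + \left(-3 + 2 v\right)} = \frac{1}{-3 + 3 v}$)
$T{\left(-11 \right)} \left(-22 - 32\right) = \frac{1}{3 \left(-1 - 11\right)} \left(-22 - 32\right) = \frac{1}{3 \left(-12\right)} \left(-54\right) = \frac{1}{3} \left(- \frac{1}{12}\right) \left(-54\right) = \left(- \frac{1}{36}\right) \left(-54\right) = \frac{3}{2}$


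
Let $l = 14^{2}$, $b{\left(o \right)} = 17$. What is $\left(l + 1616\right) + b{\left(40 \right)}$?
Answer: $1829$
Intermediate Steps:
$l = 196$
$\left(l + 1616\right) + b{\left(40 \right)} = \left(196 + 1616\right) + 17 = 1812 + 17 = 1829$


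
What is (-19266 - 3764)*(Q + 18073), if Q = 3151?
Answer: -488788720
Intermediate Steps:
(-19266 - 3764)*(Q + 18073) = (-19266 - 3764)*(3151 + 18073) = -23030*21224 = -488788720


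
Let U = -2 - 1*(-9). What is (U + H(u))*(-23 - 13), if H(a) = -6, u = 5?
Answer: -36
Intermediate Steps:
U = 7 (U = -2 + 9 = 7)
(U + H(u))*(-23 - 13) = (7 - 6)*(-23 - 13) = 1*(-36) = -36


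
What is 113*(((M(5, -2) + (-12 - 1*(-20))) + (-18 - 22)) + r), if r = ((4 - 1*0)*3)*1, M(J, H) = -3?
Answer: -2599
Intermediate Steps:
r = 12 (r = ((4 + 0)*3)*1 = (4*3)*1 = 12*1 = 12)
113*(((M(5, -2) + (-12 - 1*(-20))) + (-18 - 22)) + r) = 113*(((-3 + (-12 - 1*(-20))) + (-18 - 22)) + 12) = 113*(((-3 + (-12 + 20)) - 40) + 12) = 113*(((-3 + 8) - 40) + 12) = 113*((5 - 40) + 12) = 113*(-35 + 12) = 113*(-23) = -2599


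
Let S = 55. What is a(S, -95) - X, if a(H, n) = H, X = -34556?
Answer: 34611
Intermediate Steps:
a(S, -95) - X = 55 - 1*(-34556) = 55 + 34556 = 34611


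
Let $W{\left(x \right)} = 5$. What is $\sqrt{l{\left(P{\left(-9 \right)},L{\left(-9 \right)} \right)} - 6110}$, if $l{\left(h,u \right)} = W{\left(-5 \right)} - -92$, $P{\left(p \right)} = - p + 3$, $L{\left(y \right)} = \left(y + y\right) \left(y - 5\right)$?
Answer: $i \sqrt{6013} \approx 77.544 i$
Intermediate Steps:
$L{\left(y \right)} = 2 y \left(-5 + y\right)$
$P{\left(p \right)} = 3 - p$
$l{\left(h,u \right)} = 97$ ($l{\left(h,u \right)} = 5 - -92 = 5 + 92 = 97$)
$\sqrt{l{\left(P{\left(-9 \right)},L{\left(-9 \right)} \right)} - 6110} = \sqrt{97 - 6110} = \sqrt{-6013} = i \sqrt{6013}$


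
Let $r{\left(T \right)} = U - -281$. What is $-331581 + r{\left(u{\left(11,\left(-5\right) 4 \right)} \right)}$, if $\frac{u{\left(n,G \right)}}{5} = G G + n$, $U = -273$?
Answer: $-331573$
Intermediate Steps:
$u{\left(n,G \right)} = 5 n + 5 G^{2}$ ($u{\left(n,G \right)} = 5 \left(G G + n\right) = 5 \left(G^{2} + n\right) = 5 \left(n + G^{2}\right) = 5 n + 5 G^{2}$)
$r{\left(T \right)} = 8$ ($r{\left(T \right)} = -273 - -281 = -273 + 281 = 8$)
$-331581 + r{\left(u{\left(11,\left(-5\right) 4 \right)} \right)} = -331581 + 8 = -331573$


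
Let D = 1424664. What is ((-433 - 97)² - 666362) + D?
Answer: 1039202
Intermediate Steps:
((-433 - 97)² - 666362) + D = ((-433 - 97)² - 666362) + 1424664 = ((-530)² - 666362) + 1424664 = (280900 - 666362) + 1424664 = -385462 + 1424664 = 1039202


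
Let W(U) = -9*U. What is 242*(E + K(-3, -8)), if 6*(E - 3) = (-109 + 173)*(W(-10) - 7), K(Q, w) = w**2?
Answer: 691394/3 ≈ 2.3046e+5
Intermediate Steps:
E = 2665/3 (E = 3 + ((-109 + 173)*(-9*(-10) - 7))/6 = 3 + (64*(90 - 7))/6 = 3 + (64*83)/6 = 3 + (1/6)*5312 = 3 + 2656/3 = 2665/3 ≈ 888.33)
242*(E + K(-3, -8)) = 242*(2665/3 + (-8)**2) = 242*(2665/3 + 64) = 242*(2857/3) = 691394/3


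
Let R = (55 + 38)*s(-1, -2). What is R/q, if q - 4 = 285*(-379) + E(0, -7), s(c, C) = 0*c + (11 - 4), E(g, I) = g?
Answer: -651/108011 ≈ -0.0060272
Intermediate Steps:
s(c, C) = 7 (s(c, C) = 0 + 7 = 7)
q = -108011 (q = 4 + (285*(-379) + 0) = 4 + (-108015 + 0) = 4 - 108015 = -108011)
R = 651 (R = (55 + 38)*7 = 93*7 = 651)
R/q = 651/(-108011) = 651*(-1/108011) = -651/108011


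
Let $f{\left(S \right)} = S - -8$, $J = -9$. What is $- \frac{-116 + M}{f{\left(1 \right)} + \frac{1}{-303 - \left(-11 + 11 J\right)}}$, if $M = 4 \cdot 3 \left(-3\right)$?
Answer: $\frac{3667}{217} \approx 16.899$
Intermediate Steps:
$f{\left(S \right)} = 8 + S$ ($f{\left(S \right)} = S + 8 = 8 + S$)
$M = -36$ ($M = 12 \left(-3\right) = -36$)
$- \frac{-116 + M}{f{\left(1 \right)} + \frac{1}{-303 - \left(-11 + 11 J\right)}} = - \frac{-116 - 36}{\left(8 + 1\right) + \frac{1}{-303 + \left(\left(-11\right) \left(-9\right) + 11\right)}} = - \frac{-152}{9 + \frac{1}{-303 + \left(99 + 11\right)}} = - \frac{-152}{9 + \frac{1}{-303 + 110}} = - \frac{-152}{9 + \frac{1}{-193}} = - \frac{-152}{9 - \frac{1}{193}} = - \frac{-152}{\frac{1736}{193}} = - \frac{\left(-152\right) 193}{1736} = \left(-1\right) \left(- \frac{3667}{217}\right) = \frac{3667}{217}$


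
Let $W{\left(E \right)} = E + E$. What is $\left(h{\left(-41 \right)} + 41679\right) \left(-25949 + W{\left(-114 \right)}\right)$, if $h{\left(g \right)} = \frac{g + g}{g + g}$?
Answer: $-1091057360$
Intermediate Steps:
$W{\left(E \right)} = 2 E$
$h{\left(g \right)} = 1$ ($h{\left(g \right)} = \frac{2 g}{2 g} = 2 g \frac{1}{2 g} = 1$)
$\left(h{\left(-41 \right)} + 41679\right) \left(-25949 + W{\left(-114 \right)}\right) = \left(1 + 41679\right) \left(-25949 + 2 \left(-114\right)\right) = 41680 \left(-25949 - 228\right) = 41680 \left(-26177\right) = -1091057360$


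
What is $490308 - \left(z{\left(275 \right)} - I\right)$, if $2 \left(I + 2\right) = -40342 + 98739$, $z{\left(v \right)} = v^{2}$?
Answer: $\frac{887759}{2} \approx 4.4388 \cdot 10^{5}$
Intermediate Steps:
$I = \frac{58393}{2}$ ($I = -2 + \frac{-40342 + 98739}{2} = -2 + \frac{1}{2} \cdot 58397 = -2 + \frac{58397}{2} = \frac{58393}{2} \approx 29197.0$)
$490308 - \left(z{\left(275 \right)} - I\right) = 490308 - \left(275^{2} - \frac{58393}{2}\right) = 490308 - \left(75625 - \frac{58393}{2}\right) = 490308 - \frac{92857}{2} = \frac{887759}{2}$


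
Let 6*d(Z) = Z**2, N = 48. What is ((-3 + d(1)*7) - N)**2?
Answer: 89401/36 ≈ 2483.4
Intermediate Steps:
d(Z) = Z**2/6
((-3 + d(1)*7) - N)**2 = ((-3 + ((1/6)*1**2)*7) - 1*48)**2 = ((-3 + ((1/6)*1)*7) - 48)**2 = ((-3 + (1/6)*7) - 48)**2 = ((-3 + 7/6) - 48)**2 = (-11/6 - 48)**2 = (-299/6)**2 = 89401/36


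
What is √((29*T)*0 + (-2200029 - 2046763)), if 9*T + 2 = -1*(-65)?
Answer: 2*I*√1061698 ≈ 2060.8*I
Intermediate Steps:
T = 7 (T = -2/9 + (-1*(-65))/9 = -2/9 + (⅑)*65 = -2/9 + 65/9 = 7)
√((29*T)*0 + (-2200029 - 2046763)) = √((29*7)*0 + (-2200029 - 2046763)) = √(203*0 - 4246792) = √(0 - 4246792) = √(-4246792) = 2*I*√1061698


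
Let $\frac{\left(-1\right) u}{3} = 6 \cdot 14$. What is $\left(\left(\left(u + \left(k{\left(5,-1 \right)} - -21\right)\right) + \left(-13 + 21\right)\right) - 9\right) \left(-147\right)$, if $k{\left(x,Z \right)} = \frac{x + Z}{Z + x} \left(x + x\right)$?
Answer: $32634$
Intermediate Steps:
$u = -252$ ($u = - 3 \cdot 6 \cdot 14 = \left(-3\right) 84 = -252$)
$k{\left(x,Z \right)} = 2 x$ ($k{\left(x,Z \right)} = \frac{Z + x}{Z + x} 2 x = 1 \cdot 2 x = 2 x$)
$\left(\left(\left(u + \left(k{\left(5,-1 \right)} - -21\right)\right) + \left(-13 + 21\right)\right) - 9\right) \left(-147\right) = \left(\left(\left(-252 + \left(2 \cdot 5 - -21\right)\right) + \left(-13 + 21\right)\right) - 9\right) \left(-147\right) = \left(\left(\left(-252 + \left(10 + 21\right)\right) + 8\right) - 9\right) \left(-147\right) = \left(\left(\left(-252 + 31\right) + 8\right) - 9\right) \left(-147\right) = \left(\left(-221 + 8\right) - 9\right) \left(-147\right) = \left(-213 - 9\right) \left(-147\right) = \left(-222\right) \left(-147\right) = 32634$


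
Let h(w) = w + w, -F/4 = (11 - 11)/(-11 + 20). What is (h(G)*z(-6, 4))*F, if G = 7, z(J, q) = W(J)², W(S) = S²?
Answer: 0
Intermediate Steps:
z(J, q) = J⁴ (z(J, q) = (J²)² = J⁴)
F = 0 (F = -4*(11 - 11)/(-11 + 20) = -0/9 = -4*0 = 0)
h(w) = 2*w
(h(G)*z(-6, 4))*F = ((2*7)*(-6)⁴)*0 = (14*1296)*0 = 18144*0 = 0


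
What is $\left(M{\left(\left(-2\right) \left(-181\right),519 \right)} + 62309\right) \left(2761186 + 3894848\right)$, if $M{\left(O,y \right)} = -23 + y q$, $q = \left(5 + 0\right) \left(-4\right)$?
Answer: $345488100804$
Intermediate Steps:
$q = -20$ ($q = 5 \left(-4\right) = -20$)
$M{\left(O,y \right)} = -23 - 20 y$ ($M{\left(O,y \right)} = -23 + y \left(-20\right) = -23 - 20 y$)
$\left(M{\left(\left(-2\right) \left(-181\right),519 \right)} + 62309\right) \left(2761186 + 3894848\right) = \left(\left(-23 - 10380\right) + 62309\right) \left(2761186 + 3894848\right) = \left(\left(-23 - 10380\right) + 62309\right) 6656034 = \left(-10403 + 62309\right) 6656034 = 51906 \cdot 6656034 = 345488100804$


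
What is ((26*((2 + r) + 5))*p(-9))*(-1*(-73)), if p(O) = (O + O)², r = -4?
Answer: 1844856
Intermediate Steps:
p(O) = 4*O² (p(O) = (2*O)² = 4*O²)
((26*((2 + r) + 5))*p(-9))*(-1*(-73)) = ((26*((2 - 4) + 5))*(4*(-9)²))*(-1*(-73)) = ((26*(-2 + 5))*(4*81))*73 = ((26*3)*324)*73 = (78*324)*73 = 25272*73 = 1844856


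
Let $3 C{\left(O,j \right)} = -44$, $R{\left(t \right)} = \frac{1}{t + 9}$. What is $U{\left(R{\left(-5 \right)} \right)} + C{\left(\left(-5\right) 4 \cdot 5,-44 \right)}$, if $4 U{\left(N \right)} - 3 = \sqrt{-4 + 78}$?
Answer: $- \frac{167}{12} + \frac{\sqrt{74}}{4} \approx -11.766$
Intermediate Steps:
$R{\left(t \right)} = \frac{1}{9 + t}$
$C{\left(O,j \right)} = - \frac{44}{3}$ ($C{\left(O,j \right)} = \frac{1}{3} \left(-44\right) = - \frac{44}{3}$)
$U{\left(N \right)} = \frac{3}{4} + \frac{\sqrt{74}}{4}$ ($U{\left(N \right)} = \frac{3}{4} + \frac{\sqrt{-4 + 78}}{4} = \frac{3}{4} + \frac{\sqrt{74}}{4}$)
$U{\left(R{\left(-5 \right)} \right)} + C{\left(\left(-5\right) 4 \cdot 5,-44 \right)} = \left(\frac{3}{4} + \frac{\sqrt{74}}{4}\right) - \frac{44}{3} = - \frac{167}{12} + \frac{\sqrt{74}}{4}$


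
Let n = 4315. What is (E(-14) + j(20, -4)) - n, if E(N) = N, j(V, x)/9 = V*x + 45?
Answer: -4644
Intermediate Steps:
j(V, x) = 405 + 9*V*x (j(V, x) = 9*(V*x + 45) = 9*(45 + V*x) = 405 + 9*V*x)
(E(-14) + j(20, -4)) - n = (-14 + (405 + 9*20*(-4))) - 1*4315 = (-14 + (405 - 720)) - 4315 = (-14 - 315) - 4315 = -329 - 4315 = -4644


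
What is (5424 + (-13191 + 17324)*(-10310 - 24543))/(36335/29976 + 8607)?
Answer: -4317803741400/258039767 ≈ -16733.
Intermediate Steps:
(5424 + (-13191 + 17324)*(-10310 - 24543))/(36335/29976 + 8607) = (5424 + 4133*(-34853))/(36335*(1/29976) + 8607) = (5424 - 144047449)/(36335/29976 + 8607) = -144042025/258039767/29976 = -144042025*29976/258039767 = -4317803741400/258039767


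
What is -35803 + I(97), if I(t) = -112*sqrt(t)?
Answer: -35803 - 112*sqrt(97) ≈ -36906.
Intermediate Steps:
-35803 + I(97) = -35803 - 112*sqrt(97)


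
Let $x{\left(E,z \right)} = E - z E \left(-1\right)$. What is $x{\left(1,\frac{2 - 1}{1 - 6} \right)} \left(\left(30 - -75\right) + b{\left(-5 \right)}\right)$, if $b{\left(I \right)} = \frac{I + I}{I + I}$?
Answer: $\frac{424}{5} \approx 84.8$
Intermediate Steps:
$x{\left(E,z \right)} = E + E z$ ($x{\left(E,z \right)} = E - E z \left(-1\right) = E - - E z = E + E z$)
$b{\left(I \right)} = 1$ ($b{\left(I \right)} = \frac{2 I}{2 I} = 2 I \frac{1}{2 I} = 1$)
$x{\left(1,\frac{2 - 1}{1 - 6} \right)} \left(\left(30 - -75\right) + b{\left(-5 \right)}\right) = 1 \left(1 + \frac{2 - 1}{1 - 6}\right) \left(\left(30 - -75\right) + 1\right) = 1 \left(1 + 1 \frac{1}{-5}\right) \left(\left(30 + 75\right) + 1\right) = 1 \left(1 + 1 \left(- \frac{1}{5}\right)\right) \left(105 + 1\right) = 1 \left(1 - \frac{1}{5}\right) 106 = 1 \cdot \frac{4}{5} \cdot 106 = \frac{4}{5} \cdot 106 = \frac{424}{5}$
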